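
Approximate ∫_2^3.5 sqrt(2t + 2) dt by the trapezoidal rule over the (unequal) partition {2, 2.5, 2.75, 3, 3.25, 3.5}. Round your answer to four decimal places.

4.1002

Subinterval widths: 0.5, 0.25, 0.25, 0.25, 0.25.
f(2) ≈ 2.4495, f(2.5) ≈ 2.6458, f(2.75) ≈ 2.7386, f(3) ≈ 2.8284, f(3.25) ≈ 2.9155, f(3.5) ≈ 3.0000.
On each subinterval the trapezoid contributes (Δt_i/2)·[f(t_{i-1}) + f(t_i)].
Sum ≈ 4.1002.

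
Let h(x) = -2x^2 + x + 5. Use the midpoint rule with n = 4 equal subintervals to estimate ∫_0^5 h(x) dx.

Δx = (5 − 0)/4 = 1.25.
Midpoints: 0.625, 1.875, 3.125, 4.375.
h(0.625) = 4.84375, h(1.875) = -0.15625, h(3.125) = -11.40625, h(4.375) = -28.90625.
Sum = Δx · [h(0.625) + h(1.875) + h(3.125) + h(4.375)].
Sum = -44.53125.

-44.53125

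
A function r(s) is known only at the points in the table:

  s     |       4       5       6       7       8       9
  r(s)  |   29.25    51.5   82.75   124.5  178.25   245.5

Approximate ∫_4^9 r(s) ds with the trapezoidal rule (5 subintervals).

Δs = 1.
T_5 = (1/2)·[29.25 + 2·51.5 + 2·82.75 + 2·124.5 + 2·178.25 + 245.5] = 574.375.

574.375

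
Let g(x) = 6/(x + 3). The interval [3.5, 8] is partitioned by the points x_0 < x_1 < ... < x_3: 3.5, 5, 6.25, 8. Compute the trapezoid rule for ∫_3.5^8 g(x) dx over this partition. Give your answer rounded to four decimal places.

3.1738

Subinterval widths: 1.5, 1.25, 1.75.
g(3.5) = 12/13, g(5) = 0.75, g(6.25) = 24/37, g(8) = 6/11.
On each subinterval the trapezoid contributes (Δx_i/2)·[g(x_{i-1}) + g(x_i)].
Sum ≈ 3.1738.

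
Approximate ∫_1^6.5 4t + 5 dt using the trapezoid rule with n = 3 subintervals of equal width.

110

Δt = (6.5 − 1)/3 = 11/6.
f(1) = 9, f(17/6) = 49/3, f(14/3) = 71/3, f(6.5) = 31.
T_3 = (Δt/2)·[f(t_0) + 2f(t_1) + 2f(t_2) + f(t_3)].
Sum = 110.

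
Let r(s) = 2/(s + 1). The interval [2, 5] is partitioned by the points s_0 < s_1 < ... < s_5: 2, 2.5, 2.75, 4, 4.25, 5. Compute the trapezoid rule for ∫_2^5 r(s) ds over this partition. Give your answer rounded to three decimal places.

Subinterval widths: 0.5, 0.25, 1.25, 0.25, 0.75.
r(2) = 2/3, r(2.5) = 4/7, r(2.75) = 8/15, r(4) = 0.4, r(4.25) = 8/21, r(5) = 1/3.
On each subinterval the trapezoid contributes (Δs_i/2)·[r(s_{i-1}) + r(s_i)].
Sum ≈ 1.396.

1.396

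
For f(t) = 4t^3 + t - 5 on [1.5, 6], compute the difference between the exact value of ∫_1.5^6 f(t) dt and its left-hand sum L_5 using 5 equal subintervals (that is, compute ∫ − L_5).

Exact integral: ∫_1.5^6 f(t) dt = 1285.3125.
L_5 = 927.9.
Error = 1285.3125 − 927.9 = 357.4125.

357.4125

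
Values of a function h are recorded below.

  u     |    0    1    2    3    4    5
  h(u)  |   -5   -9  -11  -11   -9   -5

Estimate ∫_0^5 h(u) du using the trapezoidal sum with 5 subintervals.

-45

Δu = 1.
T_5 = (1/2)·[(-5) + 2·(-9) + 2·(-11) + 2·(-11) + 2·(-9) + (-5)] = -45.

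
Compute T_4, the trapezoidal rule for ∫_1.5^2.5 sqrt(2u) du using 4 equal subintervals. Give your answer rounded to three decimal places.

1.994

Δu = (2.5 − 1.5)/4 = 0.25.
f(1.5) ≈ 1.732, f(1.75) ≈ 1.871, f(2) ≈ 2.000, f(2.25) ≈ 2.121, f(2.5) ≈ 2.236.
T_4 = (Δu/2)·[f(u_0) + 2f(u_1) + 2f(u_2) + 2f(u_3) + f(u_4)].
Sum ≈ 1.994.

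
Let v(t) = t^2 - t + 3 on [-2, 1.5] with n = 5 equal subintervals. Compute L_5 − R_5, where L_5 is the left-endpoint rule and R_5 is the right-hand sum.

L_5 = 17.29.
R_5 = 13.615.
L_5 − R_5 = 3.675.

3.675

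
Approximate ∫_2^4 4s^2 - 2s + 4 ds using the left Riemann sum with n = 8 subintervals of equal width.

Δs = (4 − 2)/8 = 0.25.
Left endpoints: 2, 2.25, 2.5, 2.75, 3, 3.25, 3.5, 3.75.
f(2) = 16, f(2.25) = 19.75, f(2.5) = 24, f(2.75) = 28.75, f(3) = 34, f(3.25) = 39.75, f(3.5) = 46, f(3.75) = 52.75.
Sum = Δs · [f(2) + f(2.25) + f(2.5) + ...].
Sum = 65.25.

65.25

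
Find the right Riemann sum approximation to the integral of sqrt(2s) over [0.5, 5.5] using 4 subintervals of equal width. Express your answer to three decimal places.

13.191

Δs = (5.5 − 0.5)/4 = 1.25.
Right endpoints: 1.75, 3, 4.25, 5.5.
f(1.75) ≈ 1.871, f(3) ≈ 2.449, f(4.25) ≈ 2.915, f(5.5) ≈ 3.317.
Sum = Δs · [f(1.75) + f(3) + f(4.25) + f(5.5)].
Sum ≈ 13.191.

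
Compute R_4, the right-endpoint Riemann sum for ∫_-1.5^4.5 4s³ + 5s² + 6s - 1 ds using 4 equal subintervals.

Δs = (4.5 − (-1.5))/4 = 1.5.
Right endpoints: 0, 1.5, 3, 4.5.
f(0) = -1, f(1.5) = 32.75, f(3) = 170, f(4.5) = 491.75.
Sum = Δs · [f(0) + f(1.5) + f(3) + f(4.5)].
Sum = 1040.25.

1040.25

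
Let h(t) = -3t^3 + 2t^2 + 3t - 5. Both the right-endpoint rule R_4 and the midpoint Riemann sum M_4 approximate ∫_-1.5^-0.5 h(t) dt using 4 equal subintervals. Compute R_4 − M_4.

-1.171875

R_4 = -3.3125.
M_4 = -2.140625.
R_4 − M_4 = -1.171875.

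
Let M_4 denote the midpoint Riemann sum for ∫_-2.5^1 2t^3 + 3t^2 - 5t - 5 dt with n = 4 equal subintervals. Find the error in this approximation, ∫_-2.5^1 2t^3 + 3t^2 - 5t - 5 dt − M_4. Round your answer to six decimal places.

Exact integral: ∫_-2.5^1 f(t) dt = -6.78125.
M_4 ≈ -6.44628906.
Error ≈ -6.78125 − (-6.44628906) ≈ -0.334961.

-0.334961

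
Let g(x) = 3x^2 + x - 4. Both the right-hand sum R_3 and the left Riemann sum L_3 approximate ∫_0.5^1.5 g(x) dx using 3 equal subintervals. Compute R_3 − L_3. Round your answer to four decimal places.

R_3 ≈ 1.472222.
L_3 ≈ -0.861111.
R_3 − L_3 ≈ 2.3333.

2.3333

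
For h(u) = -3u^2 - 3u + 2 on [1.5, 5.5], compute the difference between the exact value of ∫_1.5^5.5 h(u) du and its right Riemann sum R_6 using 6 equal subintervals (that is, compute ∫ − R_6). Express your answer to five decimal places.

Exact integral: ∫_1.5^5.5 h(u) du = -197.
R_6 ≈ -229.8888889.
Error ≈ -197 − (-229.8888889) ≈ 32.88889.

32.88889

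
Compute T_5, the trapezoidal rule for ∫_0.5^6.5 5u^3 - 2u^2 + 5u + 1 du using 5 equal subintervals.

Δu = (6.5 − 0.5)/5 = 1.2.
f(0.5) = 3.625, f(1.7) = 28.285, f(2.9) = 120.625, f(4.1) = 332.485, f(5.3) = 715.705, f(6.5) = 1322.125.
T_5 = (Δu/2)·[f(u_0) + 2f(u_1) + ... + 2f(u_{4}) + f(u_5)].
Sum = 2231.97.

2231.97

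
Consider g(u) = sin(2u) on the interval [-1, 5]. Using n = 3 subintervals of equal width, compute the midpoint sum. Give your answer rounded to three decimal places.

0.465

Δu = (5 − (-1))/3 = 2.
Midpoints: 0, 2, 4.
g(0) ≈ 0.000, g(2) ≈ -0.757, g(4) ≈ 0.989.
Sum = Δu · [g(0) + g(2) + g(4)].
Sum ≈ 0.465.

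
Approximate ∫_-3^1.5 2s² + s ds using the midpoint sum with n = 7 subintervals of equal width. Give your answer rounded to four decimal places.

Δs = (1.5 − (-3))/7 = 9/14.
Midpoints: -75/28, -57/28, -39/28, -0.75, -3/28, 15/28, 33/28.
f(-75/28) = 4575/392, f(-57/28) = 2451/392, f(-39/28) = 975/392, f(-0.75) = 0.375, f(-3/28) = -33/392, f(15/28) = 435/392, f(33/28) = 1551/392.
Sum = Δs · [f(-75/28) + f(-57/28) + f(-39/28) + ...].
Sum ≈ 16.5651.

16.5651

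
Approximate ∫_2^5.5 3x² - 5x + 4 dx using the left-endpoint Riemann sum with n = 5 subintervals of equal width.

86.17

Δx = (5.5 − 2)/5 = 0.7.
Left endpoints: 2, 2.7, 3.4, 4.1, 4.8.
f(2) = 6, f(2.7) = 12.37, f(3.4) = 21.68, f(4.1) = 33.93, f(4.8) = 49.12.
Sum = Δx · [f(2) + f(2.7) + f(3.4) + f(4.1) + f(4.8)].
Sum = 86.17.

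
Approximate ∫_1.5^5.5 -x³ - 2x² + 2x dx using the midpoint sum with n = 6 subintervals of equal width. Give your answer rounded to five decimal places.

-306.31481

Δx = (5.5 − 1.5)/6 = 2/3.
Midpoints: 11/6, 2.5, 19/6, 23/6, 4.5, 31/6.
f(11/6) = -1991/216, f(2.5) = -23.125, f(19/6) = -9823/216, f(23/6) = -16859/216, f(4.5) = -122.625, f(31/6) = -39091/216.
Sum = Δx · [f(11/6) + f(2.5) + f(19/6) + ...].
Sum ≈ -306.31481.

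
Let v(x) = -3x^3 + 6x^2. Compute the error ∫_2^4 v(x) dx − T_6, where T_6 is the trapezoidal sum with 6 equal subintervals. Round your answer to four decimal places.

Exact integral: ∫_2^4 v(x) dx = -68.
T_6 ≈ -68.777778.
Error ≈ -68 − (-68.777778) ≈ 0.7778.

0.7778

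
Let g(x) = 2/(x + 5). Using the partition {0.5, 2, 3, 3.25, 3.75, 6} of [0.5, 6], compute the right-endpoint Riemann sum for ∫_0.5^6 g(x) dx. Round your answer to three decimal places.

Subinterval widths: 1.5, 1, 0.25, 0.5, 2.25.
Right endpoints: 2, 3, 3.25, 3.75, 6.
g(2) = 2/7, g(3) = 0.25, g(3.25) = 8/33, g(3.75) = 8/35, g(6) = 2/11.
Sum = Σ Δx_i · g(x_i).
Sum ≈ 1.263.

1.263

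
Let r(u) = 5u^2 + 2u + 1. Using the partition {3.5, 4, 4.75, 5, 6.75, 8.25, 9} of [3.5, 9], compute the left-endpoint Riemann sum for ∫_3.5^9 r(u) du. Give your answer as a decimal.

Subinterval widths: 0.5, 0.75, 0.25, 1.75, 1.5, 0.75.
Left endpoints: 3.5, 4, 4.75, 5, 6.75, 8.25.
r(3.5) = 69.25, r(4) = 89, r(4.75) = 123.3125, r(5) = 136, r(6.75) = 242.3125, r(8.25) = 357.8125.
Sum = Σ Δu_i · r(u_i).
Sum = 1002.03125.

1002.03125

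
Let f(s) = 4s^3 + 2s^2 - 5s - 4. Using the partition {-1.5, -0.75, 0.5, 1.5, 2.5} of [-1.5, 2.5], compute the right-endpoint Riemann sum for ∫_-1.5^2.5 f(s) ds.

Subinterval widths: 0.75, 1.25, 1, 1.
Right endpoints: -0.75, 0.5, 1.5, 2.5.
f(-0.75) = -0.8125, f(0.5) = -5.5, f(1.5) = 6.5, f(2.5) = 58.5.
Sum = Σ Δs_i · f(s_i).
Sum = 57.515625.

57.515625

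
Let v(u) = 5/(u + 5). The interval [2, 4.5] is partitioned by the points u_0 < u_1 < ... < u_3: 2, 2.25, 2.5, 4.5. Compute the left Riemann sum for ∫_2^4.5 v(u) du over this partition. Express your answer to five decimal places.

1.68432

Subinterval widths: 0.25, 0.25, 2.
Left endpoints: 2, 2.25, 2.5.
v(2) = 5/7, v(2.25) = 20/29, v(2.5) = 2/3.
Sum = Σ Δu_i · v(u_i).
Sum ≈ 1.68432.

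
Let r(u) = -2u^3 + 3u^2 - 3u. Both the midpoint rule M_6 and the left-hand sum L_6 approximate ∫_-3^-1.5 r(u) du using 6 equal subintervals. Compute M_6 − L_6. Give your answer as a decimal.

M_6 = 71.58984375.
L_6 = 80.9765625.
M_6 − L_6 = -9.38671875.

-9.38671875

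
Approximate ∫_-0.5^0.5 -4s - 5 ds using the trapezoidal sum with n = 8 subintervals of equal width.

Δs = (0.5 − (-0.5))/8 = 0.125.
f(-0.5) = -3, f(-0.375) = -3.5, f(-0.25) = -4, f(-0.125) = -4.5, f(0) = -5, f(0.125) = -5.5, f(0.25) = -6, f(0.375) = -6.5, f(0.5) = -7.
T_8 = (Δs/2)·[f(s_0) + 2f(s_1) + ... + 2f(s_{7}) + f(s_8)].
Sum = -5.

-5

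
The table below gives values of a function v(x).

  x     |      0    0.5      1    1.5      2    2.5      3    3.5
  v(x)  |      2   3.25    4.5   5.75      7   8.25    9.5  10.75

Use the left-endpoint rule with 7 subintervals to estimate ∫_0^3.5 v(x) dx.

20.125

Δx = 0.5.
Sum = 0.5·[2 + 3.25 + 4.5 + 5.75 + 7 + 8.25 + 9.5] = 20.125.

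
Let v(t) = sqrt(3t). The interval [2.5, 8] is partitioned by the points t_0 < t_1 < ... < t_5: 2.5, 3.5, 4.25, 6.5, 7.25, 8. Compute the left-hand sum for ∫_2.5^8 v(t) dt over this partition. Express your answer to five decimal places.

20.01268

Subinterval widths: 1, 0.75, 2.25, 0.75, 0.75.
Left endpoints: 2.5, 3.5, 4.25, 6.5, 7.25.
v(2.5) ≈ 2.73861, v(3.5) ≈ 3.24037, v(4.25) ≈ 3.57071, v(6.5) ≈ 4.41588, v(7.25) ≈ 4.66369.
Sum = Σ Δt_i · v(t_i).
Sum ≈ 20.01268.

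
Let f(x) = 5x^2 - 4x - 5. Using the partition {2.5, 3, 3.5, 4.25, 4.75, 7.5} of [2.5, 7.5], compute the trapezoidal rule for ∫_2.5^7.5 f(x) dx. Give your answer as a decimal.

Subinterval widths: 0.5, 0.5, 0.75, 0.5, 2.75.
f(2.5) = 16.25, f(3) = 28, f(3.5) = 42.25, f(4.25) = 68.3125, f(4.75) = 88.8125, f(7.5) = 246.25.
On each subinterval the trapezoid contributes (Δx_i/2)·[f(x_{i-1}) + f(x_i)].
Sum = 570.078125.

570.078125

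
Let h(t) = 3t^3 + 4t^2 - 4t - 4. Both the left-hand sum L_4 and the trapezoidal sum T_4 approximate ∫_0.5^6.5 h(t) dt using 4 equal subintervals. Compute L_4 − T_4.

L_4 = 951.
T_4 = 1676.625.
L_4 − T_4 = -725.625.

-725.625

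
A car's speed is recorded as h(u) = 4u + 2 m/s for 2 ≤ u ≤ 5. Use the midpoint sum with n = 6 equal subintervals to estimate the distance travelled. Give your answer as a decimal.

Δu = (5 − 2)/6 = 0.5.
Midpoints: 2.25, 2.75, 3.25, 3.75, 4.25, 4.75.
h(2.25) = 11, h(2.75) = 13, h(3.25) = 15, h(3.75) = 17, h(4.25) = 19, h(4.75) = 21.
Sum = Δu · [h(2.25) + h(2.75) + h(3.25) + ...].
Sum = 48.

48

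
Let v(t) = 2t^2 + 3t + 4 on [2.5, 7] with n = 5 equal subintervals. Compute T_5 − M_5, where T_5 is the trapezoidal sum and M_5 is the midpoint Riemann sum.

1.8225

T_5 = 301.59.
M_5 = 299.7675.
T_5 − M_5 = 1.8225.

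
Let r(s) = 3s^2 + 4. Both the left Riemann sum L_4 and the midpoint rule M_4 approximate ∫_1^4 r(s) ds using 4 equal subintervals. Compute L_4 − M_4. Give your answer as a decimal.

-15.609375

L_4 = 58.96875.
M_4 = 74.578125.
L_4 − M_4 = -15.609375.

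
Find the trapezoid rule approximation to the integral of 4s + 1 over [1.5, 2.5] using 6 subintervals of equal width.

Δs = (2.5 − 1.5)/6 = 1/6.
f(1.5) = 7, f(5/3) = 23/3, f(11/6) = 25/3, f(2) = 9, f(13/6) = 29/3, f(7/3) = 31/3, f(2.5) = 11.
T_6 = (Δs/2)·[f(s_0) + 2f(s_1) + ... + 2f(s_{5}) + f(s_6)].
Sum = 9.

9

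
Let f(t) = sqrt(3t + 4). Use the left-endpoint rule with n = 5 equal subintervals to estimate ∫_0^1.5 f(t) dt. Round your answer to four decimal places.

Δt = (1.5 − 0)/5 = 0.3.
Left endpoints: 0, 0.3, 0.6, 0.9, 1.2.
f(0) ≈ 2.0000, f(0.3) ≈ 2.2136, f(0.6) ≈ 2.4083, f(0.9) ≈ 2.5884, f(1.2) ≈ 2.7568.
Sum = Δt · [f(0) + f(0.3) + f(0.6) + f(0.9) + f(1.2)].
Sum ≈ 3.5901.

3.5901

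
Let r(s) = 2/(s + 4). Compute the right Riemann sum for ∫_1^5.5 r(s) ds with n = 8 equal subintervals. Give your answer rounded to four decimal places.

Δs = (5.5 − 1)/8 = 0.5625.
Right endpoints: 1.5625, 2.125, 2.6875, 3.25, 3.8125, 4.375, 4.9375, 5.5.
r(1.5625) = 32/89, r(2.125) = 16/49, r(2.6875) = 32/107, r(3.25) = 8/29, r(3.8125) = 0.256, r(4.375) = 16/67, r(4.9375) = 32/143, r(5.5) = 4/19.
Sum = Δs · [r(1.5625) + r(2.125) + r(2.6875) + ...].
Sum ≈ 1.2319.

1.2319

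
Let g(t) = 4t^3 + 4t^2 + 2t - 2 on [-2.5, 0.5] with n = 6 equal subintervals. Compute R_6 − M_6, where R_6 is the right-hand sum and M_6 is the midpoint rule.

9.75

R_6 = -19.75.
M_6 = -29.5.
R_6 − M_6 = 9.75.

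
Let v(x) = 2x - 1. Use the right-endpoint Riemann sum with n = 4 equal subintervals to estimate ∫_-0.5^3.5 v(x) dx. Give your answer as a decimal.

Δx = (3.5 − (-0.5))/4 = 1.
Right endpoints: 0.5, 1.5, 2.5, 3.5.
v(0.5) = 0, v(1.5) = 2, v(2.5) = 4, v(3.5) = 6.
Sum = Δx · [v(0.5) + v(1.5) + v(2.5) + v(3.5)].
Sum = 12.

12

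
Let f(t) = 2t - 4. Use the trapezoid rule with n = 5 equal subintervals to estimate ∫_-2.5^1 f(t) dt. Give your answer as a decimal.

Δt = (1 − (-2.5))/5 = 0.7.
f(-2.5) = -9, f(-1.8) = -7.6, f(-1.1) = -6.2, f(-0.4) = -4.8, f(0.3) = -3.4, f(1) = -2.
T_5 = (Δt/2)·[f(t_0) + 2f(t_1) + ... + 2f(t_{4}) + f(t_5)].
Sum = -19.25.

-19.25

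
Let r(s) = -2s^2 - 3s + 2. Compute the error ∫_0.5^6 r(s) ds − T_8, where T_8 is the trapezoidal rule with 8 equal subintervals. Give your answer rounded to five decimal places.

0.86654

Exact integral: ∫_0.5^6 r(s) ds ≈ -186.5416667.
T_8 ≈ -187.4082031.
Error ≈ -186.5416667 − (-187.4082031) ≈ 0.86654.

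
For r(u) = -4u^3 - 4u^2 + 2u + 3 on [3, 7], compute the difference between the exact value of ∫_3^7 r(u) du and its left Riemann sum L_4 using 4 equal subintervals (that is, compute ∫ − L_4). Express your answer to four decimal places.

Exact integral: ∫_3^7 r(u) du ≈ -2689.333333.
L_4 = -2024.
Error ≈ -2689.333333 − (-2024) ≈ -665.3333.

-665.3333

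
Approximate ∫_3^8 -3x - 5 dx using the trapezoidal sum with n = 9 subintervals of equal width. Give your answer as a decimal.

-107.5

Δx = (8 − 3)/9 = 5/9.
f(3) = -14, f(32/9) = -47/3, f(37/9) = -52/3, f(14/3) = -19, f(47/9) = -62/3, f(52/9) = -67/3, f(19/3) = -24, f(62/9) = -77/3, f(67/9) = -82/3, f(8) = -29.
T_9 = (Δx/2)·[f(x_0) + 2f(x_1) + ... + 2f(x_{8}) + f(x_9)].
Sum = -107.5.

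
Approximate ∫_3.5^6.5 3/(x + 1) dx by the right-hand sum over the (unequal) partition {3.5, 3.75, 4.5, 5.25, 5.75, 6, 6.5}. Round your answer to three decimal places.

Subinterval widths: 0.25, 0.75, 0.75, 0.5, 0.25, 0.5.
Right endpoints: 3.75, 4.5, 5.25, 5.75, 6, 6.5.
f(3.75) = 12/19, f(4.5) = 6/11, f(5.25) = 0.48, f(5.75) = 4/9, f(6) = 3/7, f(6.5) = 0.4.
Sum = Σ Δx_i · f(x_i).
Sum ≈ 1.456.

1.456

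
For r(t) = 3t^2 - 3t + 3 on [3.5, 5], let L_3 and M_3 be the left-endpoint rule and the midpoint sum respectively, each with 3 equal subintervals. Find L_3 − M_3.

-8.15625

L_3 = 59.25.
M_3 = 67.40625.
L_3 − M_3 = -8.15625.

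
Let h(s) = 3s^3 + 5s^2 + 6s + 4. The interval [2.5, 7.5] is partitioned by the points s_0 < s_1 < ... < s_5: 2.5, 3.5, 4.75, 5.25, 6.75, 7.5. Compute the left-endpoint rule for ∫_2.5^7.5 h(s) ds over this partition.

Subinterval widths: 1, 1.25, 0.5, 1.5, 0.75.
Left endpoints: 2.5, 3.5, 4.75, 5.25, 6.75.
h(2.5) = 97.125, h(3.5) = 214.875, h(4.75) = 466.828125, h(5.25) = 607.421875, h(6.75) = 1194.953125.
Sum = Σ Δs_i · h(s_i).
Sum = 2406.48046875.

2406.48046875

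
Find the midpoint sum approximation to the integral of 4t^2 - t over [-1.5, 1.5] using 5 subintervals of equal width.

8.64

Δt = (1.5 − (-1.5))/5 = 0.6.
Midpoints: -1.2, -0.6, 0, 0.6, 1.2.
f(-1.2) = 6.96, f(-0.6) = 2.04, f(0) = 0, f(0.6) = 0.84, f(1.2) = 4.56.
Sum = Δt · [f(-1.2) + f(-0.6) + f(0) + f(0.6) + f(1.2)].
Sum = 8.64.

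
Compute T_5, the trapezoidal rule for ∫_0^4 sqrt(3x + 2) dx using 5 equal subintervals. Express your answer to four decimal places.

Δx = (4 − 0)/5 = 0.8.
f(0) ≈ 1.4142, f(0.8) ≈ 2.0976, f(1.6) ≈ 2.6077, f(2.4) ≈ 3.0332, f(3.2) ≈ 3.4059, f(4) ≈ 3.7417.
T_5 = (Δx/2)·[f(x_0) + 2f(x_1) + ... + 2f(x_{4}) + f(x_5)].
Sum ≈ 10.9778.

10.9778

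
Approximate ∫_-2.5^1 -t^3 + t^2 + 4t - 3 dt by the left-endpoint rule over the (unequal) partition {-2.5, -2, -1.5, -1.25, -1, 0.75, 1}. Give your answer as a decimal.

Subinterval widths: 0.5, 0.5, 0.25, 0.25, 1.75, 0.25.
Left endpoints: -2.5, -2, -1.5, -1.25, -1, 0.75.
f(-2.5) = 8.875, f(-2) = 1, f(-1.5) = -3.375, f(-1.25) = -4.484375, f(-1) = -5, f(0.75) = 0.140625.
Sum = Σ Δt_i · f(t_i).
Sum = -5.7421875.

-5.7421875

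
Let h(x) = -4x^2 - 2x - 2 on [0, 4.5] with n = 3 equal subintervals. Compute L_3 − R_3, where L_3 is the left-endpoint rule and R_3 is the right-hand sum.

135

L_3 = -90.
R_3 = -225.
L_3 − R_3 = 135.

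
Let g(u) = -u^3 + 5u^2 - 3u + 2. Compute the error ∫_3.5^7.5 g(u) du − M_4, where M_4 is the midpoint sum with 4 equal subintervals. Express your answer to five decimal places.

-3.83333

Exact integral: ∫_3.5^7.5 g(u) du ≈ -179.8333333.
M_4 = -176.
Error ≈ -179.8333333 − (-176) ≈ -3.83333.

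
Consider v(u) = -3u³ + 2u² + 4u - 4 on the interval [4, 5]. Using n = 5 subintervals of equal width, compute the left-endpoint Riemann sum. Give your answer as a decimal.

Δu = (5 − 4)/5 = 0.2.
Left endpoints: 4, 4.2, 4.4, 4.6, 4.8.
v(4) = -148, v(4.2) = -174.184, v(4.4) = -203.232, v(4.6) = -235.288, v(4.8) = -270.496.
Sum = Δu · [v(4) + v(4.2) + v(4.4) + v(4.6) + v(4.8)].
Sum = -206.24.

-206.24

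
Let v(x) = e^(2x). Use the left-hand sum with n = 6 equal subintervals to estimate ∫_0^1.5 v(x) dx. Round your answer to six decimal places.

7.355061

Δx = (1.5 − 0)/6 = 0.25.
Left endpoints: 0, 0.25, 0.5, 0.75, 1, 1.25.
v(0) ≈ 1.000000, v(0.25) ≈ 1.648721, v(0.5) ≈ 2.718282, v(0.75) ≈ 4.481689, v(1) ≈ 7.389056, v(1.25) ≈ 12.182494.
Sum = Δx · [v(0) + v(0.25) + v(0.5) + ...].
Sum ≈ 7.355061.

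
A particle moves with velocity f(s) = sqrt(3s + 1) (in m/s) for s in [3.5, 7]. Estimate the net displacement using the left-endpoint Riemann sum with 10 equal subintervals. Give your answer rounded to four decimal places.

14.0360

Δs = (7 − 3.5)/10 = 0.35.
Left endpoints: 3.5, 3.85, 4.2, 4.55, 4.9, 5.25, 5.6, 5.95, 6.3, 6.65.
f(3.5) ≈ 3.3912, f(3.85) ≈ 3.5426, f(4.2) ≈ 3.6878, f(4.55) ≈ 3.8275, f(4.9) ≈ 3.9623, f(5.25) ≈ 4.0927, f(5.6) ≈ 4.2190, f(5.95) ≈ 4.3417, f(6.3) ≈ 4.4609, f(6.65) ≈ 4.5771.
Sum = Δs · [f(3.5) + f(3.85) + f(4.2) + ...].
Sum ≈ 14.0360.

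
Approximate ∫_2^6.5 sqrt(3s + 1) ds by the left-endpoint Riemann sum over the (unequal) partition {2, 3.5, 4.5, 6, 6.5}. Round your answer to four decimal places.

Subinterval widths: 1.5, 1, 1.5, 0.5.
Left endpoints: 2, 3.5, 4.5, 6.
f(2) ≈ 2.6458, f(3.5) ≈ 3.3912, f(4.5) ≈ 3.8079, f(6) ≈ 4.3589.
Sum = Σ Δs_i · f(s_i).
Sum ≈ 15.2511.

15.2511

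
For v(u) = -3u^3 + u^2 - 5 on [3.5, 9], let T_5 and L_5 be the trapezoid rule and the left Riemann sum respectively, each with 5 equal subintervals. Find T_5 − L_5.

T_5 = -4668.27625.
L_5 = -3573.9825.
T_5 − L_5 = -1094.29375.

-1094.29375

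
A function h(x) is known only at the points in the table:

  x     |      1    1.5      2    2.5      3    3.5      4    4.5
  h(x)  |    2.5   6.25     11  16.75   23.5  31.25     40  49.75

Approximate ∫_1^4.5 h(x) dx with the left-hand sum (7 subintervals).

Δx = 0.5.
Sum = 0.5·[2.5 + 6.25 + 11 + 16.75 + 23.5 + 31.25 + 40] = 65.625.

65.625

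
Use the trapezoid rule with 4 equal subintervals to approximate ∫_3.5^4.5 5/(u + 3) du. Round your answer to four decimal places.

Δu = (4.5 − 3.5)/4 = 0.25.
f(3.5) = 10/13, f(3.75) = 20/27, f(4) = 5/7, f(4.25) = 20/29, f(4.5) = 2/3.
T_4 = (Δu/2)·[f(u_0) + 2f(u_1) + 2f(u_2) + 2f(u_3) + f(u_4)].
Sum ≈ 0.7157.

0.7157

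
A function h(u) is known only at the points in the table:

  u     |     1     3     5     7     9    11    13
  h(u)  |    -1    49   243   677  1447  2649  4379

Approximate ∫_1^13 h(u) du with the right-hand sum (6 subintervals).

Δu = 2.
Sum = 2·[49 + 243 + 677 + 1447 + 2649 + 4379] = 18888.

18888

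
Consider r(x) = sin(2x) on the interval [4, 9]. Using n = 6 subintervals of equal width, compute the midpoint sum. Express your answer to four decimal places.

-0.4536

Δx = (9 − 4)/6 = 5/6.
Midpoints: 53/12, 5.25, 73/12, 83/12, 7.75, 103/12.
r(53/12) ≈ 0.5576, r(5.25) ≈ -0.8797, r(73/12) ≈ -0.3891, r(83/12) ≈ 0.9542, r(7.75) ≈ 0.2065, r(103/12) ≈ -0.9937.
Sum = Δx · [r(53/12) + r(5.25) + r(73/12) + ...].
Sum ≈ -0.4536.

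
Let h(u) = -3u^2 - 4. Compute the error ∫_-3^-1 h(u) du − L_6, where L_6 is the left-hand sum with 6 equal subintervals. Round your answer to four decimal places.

4.1111

Exact integral: ∫_-3^-1 h(u) du = -34.
L_6 ≈ -38.111111.
Error ≈ -34 − (-38.111111) ≈ 4.1111.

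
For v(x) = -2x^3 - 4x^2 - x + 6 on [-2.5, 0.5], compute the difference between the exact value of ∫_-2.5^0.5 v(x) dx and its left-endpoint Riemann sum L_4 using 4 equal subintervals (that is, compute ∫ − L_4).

Exact integral: ∫_-2.5^0.5 v(x) dx = 19.5.
L_4 = 24.
Error = 19.5 − 24 = -4.5.

-4.5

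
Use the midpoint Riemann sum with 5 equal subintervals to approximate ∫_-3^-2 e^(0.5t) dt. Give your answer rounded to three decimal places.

0.289

Δt = (-2 − (-3))/5 = 0.2.
Midpoints: -2.9, -2.7, -2.5, -2.3, -2.1.
f(-2.9) ≈ 0.235, f(-2.7) ≈ 0.259, f(-2.5) ≈ 0.287, f(-2.3) ≈ 0.317, f(-2.1) ≈ 0.350.
Sum = Δt · [f(-2.9) + f(-2.7) + f(-2.5) + f(-2.3) + f(-2.1)].
Sum ≈ 0.289.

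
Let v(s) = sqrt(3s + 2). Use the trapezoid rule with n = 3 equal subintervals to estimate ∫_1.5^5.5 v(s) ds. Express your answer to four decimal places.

13.9648

Δs = (5.5 − 1.5)/3 = 4/3.
v(1.5) ≈ 2.5495, v(17/6) ≈ 3.2404, v(25/6) ≈ 3.8079, v(5.5) ≈ 4.3012.
T_3 = (Δs/2)·[v(s_0) + 2v(s_1) + 2v(s_2) + v(s_3)].
Sum ≈ 13.9648.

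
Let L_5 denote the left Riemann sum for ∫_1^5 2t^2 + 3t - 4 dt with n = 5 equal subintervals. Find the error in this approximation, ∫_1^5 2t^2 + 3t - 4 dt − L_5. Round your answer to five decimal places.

23.14667

Exact integral: ∫_1^5 f(t) dt ≈ 102.6666667.
L_5 = 79.52.
Error ≈ 102.6666667 − 79.52 ≈ 23.14667.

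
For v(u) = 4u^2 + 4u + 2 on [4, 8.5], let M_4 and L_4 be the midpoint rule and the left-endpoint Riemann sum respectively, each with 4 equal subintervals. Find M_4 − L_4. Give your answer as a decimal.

M_4 = 853.1015625.
L_4 = 722.109375.
M_4 − L_4 = 130.9921875.

130.9921875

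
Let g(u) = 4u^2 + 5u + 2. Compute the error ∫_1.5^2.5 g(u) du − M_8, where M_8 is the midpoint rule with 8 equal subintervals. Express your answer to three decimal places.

0.005

Exact integral: ∫_1.5^2.5 g(u) du ≈ 28.33333.
M_8 = 28.328125.
Error ≈ 28.33333 − 28.328125 ≈ 0.005.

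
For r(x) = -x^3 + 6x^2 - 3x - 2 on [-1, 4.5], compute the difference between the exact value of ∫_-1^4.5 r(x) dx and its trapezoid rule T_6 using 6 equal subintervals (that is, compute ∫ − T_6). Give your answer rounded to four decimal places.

-0.5777

Exact integral: ∫_-1^4.5 r(x) dx = 42.109375.
T_6 ≈ 42.687066.
Error ≈ 42.109375 − 42.687066 ≈ -0.5777.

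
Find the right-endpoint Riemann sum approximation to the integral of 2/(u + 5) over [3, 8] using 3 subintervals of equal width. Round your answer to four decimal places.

Δu = (8 − 3)/3 = 5/3.
Right endpoints: 14/3, 19/3, 8.
f(14/3) = 6/29, f(19/3) = 3/17, f(8) = 2/13.
Sum = Δu · [f(14/3) + f(19/3) + f(8)].
Sum ≈ 0.8954.

0.8954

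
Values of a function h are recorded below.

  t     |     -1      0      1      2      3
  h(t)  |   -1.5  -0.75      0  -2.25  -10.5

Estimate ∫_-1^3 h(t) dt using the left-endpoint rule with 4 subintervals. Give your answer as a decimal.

-4.5

Δt = 1.
Sum = 1·[(-1.5) + (-0.75) + 0 + (-2.25)] = -4.5.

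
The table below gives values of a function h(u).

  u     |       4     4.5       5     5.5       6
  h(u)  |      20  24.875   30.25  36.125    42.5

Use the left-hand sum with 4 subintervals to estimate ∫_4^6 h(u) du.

Δu = 0.5.
Sum = 0.5·[20 + 24.875 + 30.25 + 36.125] = 55.625.

55.625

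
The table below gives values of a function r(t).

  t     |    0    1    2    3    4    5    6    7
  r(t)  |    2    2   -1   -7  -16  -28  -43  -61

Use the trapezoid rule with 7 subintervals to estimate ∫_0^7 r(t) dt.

Δt = 1.
T_7 = (1/2)·[2 + 2·2 + 2·(-1) + 2·(-7) + 2·(-16) + 2·(-28) + 2·(-43) + (-61)] = -122.5.

-122.5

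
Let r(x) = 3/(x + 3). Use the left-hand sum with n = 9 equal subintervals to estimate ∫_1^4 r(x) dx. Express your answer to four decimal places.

Δx = (4 − 1)/9 = 1/3.
Left endpoints: 1, 4/3, 5/3, 2, 7/3, 8/3, 3, 10/3, 11/3.
r(1) = 0.75, r(4/3) = 9/13, r(5/3) = 9/14, r(2) = 0.6, r(7/3) = 0.5625, r(8/3) = 9/17, r(3) = 0.5, r(10/3) = 9/19, r(11/3) = 0.45.
Sum = Δx · [r(1) + r(4/3) + r(5/3) + ...].
Sum ≈ 1.7336.

1.7336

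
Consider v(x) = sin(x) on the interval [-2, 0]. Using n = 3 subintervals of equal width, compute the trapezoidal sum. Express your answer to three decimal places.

Δx = (0 − (-2))/3 = 2/3.
v(-2) ≈ -0.909, v(-4/3) ≈ -0.972, v(-2/3) ≈ -0.618, v(0) ≈ 0.000.
T_3 = (Δx/2)·[v(x_0) + 2v(x_1) + 2v(x_2) + v(x_3)].
Sum ≈ -1.363.

-1.363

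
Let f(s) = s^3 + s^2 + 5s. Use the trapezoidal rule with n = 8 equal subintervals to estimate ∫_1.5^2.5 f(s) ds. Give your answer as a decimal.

22.6015625

Δs = (2.5 − 1.5)/8 = 0.125.
f(1.5) = 13.125, f(1.625) = 7709/512, f(1.75) = 17.171875, f(1.875) = 9975/512, f(2) = 22, f(2.125) = 12665/512, f(2.25) = 27.703125, f(2.375) = 15827/512, f(2.5) = 34.375.
T_8 = (Δs/2)·[f(s_0) + 2f(s_1) + ... + 2f(s_{7}) + f(s_8)].
Sum = 22.6015625.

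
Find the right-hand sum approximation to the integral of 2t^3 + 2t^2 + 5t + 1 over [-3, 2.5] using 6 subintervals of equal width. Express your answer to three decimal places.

55.614

Δt = (2.5 − (-3))/6 = 11/12.
Right endpoints: -25/12, -7/6, -0.25, 2/3, 19/12, 2.5.
f(-25/12) = -16261/864, f(-7/6) = -571/108, f(-0.25) = -0.15625, f(2/3) = 157/27, f(19/12) = 18895/864, f(2.5) = 57.25.
Sum = Δt · [f(-25/12) + f(-7/6) + f(-0.25) + ...].
Sum ≈ 55.614.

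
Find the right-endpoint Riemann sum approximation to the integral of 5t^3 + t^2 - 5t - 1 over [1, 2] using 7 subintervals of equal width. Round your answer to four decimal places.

15.0204

Δt = (2 − 1)/7 = 1/7.
Right endpoints: 8/7, 9/7, 10/7, 11/7, 12/7, 13/7, 2.
f(8/7) = 705/343, f(9/7) = 1664/343, f(10/7) = 2907/343, f(11/7) = 4464/343, f(12/7) = 6365/343, f(13/7) = 8640/343, f(2) = 33.
Sum = Δt · [f(8/7) + f(9/7) + f(10/7) + ...].
Sum ≈ 15.0204.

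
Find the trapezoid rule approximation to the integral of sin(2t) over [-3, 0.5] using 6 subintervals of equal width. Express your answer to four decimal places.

Δt = (0.5 − (-3))/6 = 7/12.
f(-3) ≈ 0.2794, f(-29/12) ≈ 0.9927, f(-11/6) ≈ 0.5013, f(-1.25) ≈ -0.5985, f(-2/3) ≈ -0.9719, f(-1/12) ≈ -0.1659, f(0.5) ≈ 0.8415.
T_6 = (Δt/2)·[f(t_0) + 2f(t_1) + ... + 2f(t_{5}) + f(t_6)].
Sum ≈ 0.1856.

0.1856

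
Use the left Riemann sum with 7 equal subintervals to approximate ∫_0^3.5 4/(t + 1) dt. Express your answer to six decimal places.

Δt = (3.5 − 0)/7 = 0.5.
Left endpoints: 0, 0.5, 1, 1.5, 2, 2.5, 3.
f(0) = 4, f(0.5) = 8/3, f(1) = 2, f(1.5) = 1.6, f(2) = 4/3, f(2.5) = 8/7, f(3) = 1.
Sum = Δt · [f(0) + f(0.5) + f(1) + ...].
Sum ≈ 6.871429.

6.871429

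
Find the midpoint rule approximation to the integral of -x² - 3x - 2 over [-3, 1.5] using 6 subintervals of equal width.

Δx = (1.5 − (-3))/6 = 0.75.
Midpoints: -2.625, -1.875, -1.125, -0.375, 0.375, 1.125.
f(-2.625) = -1.015625, f(-1.875) = 0.109375, f(-1.125) = 0.109375, f(-0.375) = -1.015625, f(0.375) = -3.265625, f(1.125) = -6.640625.
Sum = Δx · [f(-2.625) + f(-1.875) + f(-1.125) + ...].
Sum = -8.7890625.

-8.7890625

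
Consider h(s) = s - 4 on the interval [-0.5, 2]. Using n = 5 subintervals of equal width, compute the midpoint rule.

-8.125

Δs = (2 − (-0.5))/5 = 0.5.
Midpoints: -0.25, 0.25, 0.75, 1.25, 1.75.
h(-0.25) = -4.25, h(0.25) = -3.75, h(0.75) = -3.25, h(1.25) = -2.75, h(1.75) = -2.25.
Sum = Δs · [h(-0.25) + h(0.25) + h(0.75) + h(1.25) + h(1.75)].
Sum = -8.125.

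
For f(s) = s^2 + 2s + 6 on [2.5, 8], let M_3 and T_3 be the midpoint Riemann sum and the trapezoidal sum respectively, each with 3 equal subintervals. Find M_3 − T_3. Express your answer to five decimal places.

-4.62153

M_3 ≈ 254.6678241.
T_3 ≈ 259.2893519.
M_3 − T_3 ≈ -4.62153.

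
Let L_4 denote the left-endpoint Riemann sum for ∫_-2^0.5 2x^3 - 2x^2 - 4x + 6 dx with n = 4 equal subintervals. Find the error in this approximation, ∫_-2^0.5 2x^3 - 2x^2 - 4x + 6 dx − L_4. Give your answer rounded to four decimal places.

Exact integral: ∫_-2^0.5 f(x) dx ≈ 9.114583.
L_4 ≈ 3.759766.
Error ≈ 9.114583 − 3.759766 ≈ 5.3548.

5.3548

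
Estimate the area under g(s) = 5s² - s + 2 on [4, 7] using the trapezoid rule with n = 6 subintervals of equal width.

455.125

Δs = (7 − 4)/6 = 0.5.
g(4) = 78, g(4.5) = 98.75, g(5) = 122, g(5.5) = 147.75, g(6) = 176, g(6.5) = 206.75, g(7) = 240.
T_6 = (Δs/2)·[g(s_0) + 2g(s_1) + ... + 2g(s_{5}) + g(s_6)].
Sum = 455.125.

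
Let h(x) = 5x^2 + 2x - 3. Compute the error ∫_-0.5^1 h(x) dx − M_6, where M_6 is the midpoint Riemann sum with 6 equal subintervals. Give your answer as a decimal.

0.0390625

Exact integral: ∫_-0.5^1 h(x) dx = -1.875.
M_6 = -1.9140625.
Error = -1.875 − (-1.9140625) = 0.0390625.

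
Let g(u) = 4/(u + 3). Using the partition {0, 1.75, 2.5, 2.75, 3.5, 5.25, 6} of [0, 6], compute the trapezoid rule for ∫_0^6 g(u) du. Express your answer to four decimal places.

4.4727

Subinterval widths: 1.75, 0.75, 0.25, 0.75, 1.75, 0.75.
g(0) = 4/3, g(1.75) = 16/19, g(2.5) = 8/11, g(2.75) = 16/23, g(3.5) = 8/13, g(5.25) = 16/33, g(6) = 4/9.
On each subinterval the trapezoid contributes (Δu_i/2)·[g(u_{i-1}) + g(u_i)].
Sum ≈ 4.4727.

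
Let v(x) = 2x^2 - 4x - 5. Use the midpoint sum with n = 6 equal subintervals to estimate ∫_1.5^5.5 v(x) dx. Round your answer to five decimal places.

Δx = (5.5 − 1.5)/6 = 2/3.
Midpoints: 11/6, 2.5, 19/6, 23/6, 4.5, 31/6.
v(11/6) = -101/18, v(2.5) = -2.5, v(19/6) = 43/18, v(23/6) = 163/18, v(4.5) = 17.5, v(31/6) = 499/18.
Sum = Δx · [v(11/6) + v(2.5) + v(19/6) + ...].
Sum ≈ 32.37037.

32.37037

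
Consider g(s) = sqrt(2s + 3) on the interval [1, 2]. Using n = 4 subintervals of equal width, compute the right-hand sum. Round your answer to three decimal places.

2.497

Δs = (2 − 1)/4 = 0.25.
Right endpoints: 1.25, 1.5, 1.75, 2.
g(1.25) ≈ 2.345, g(1.5) ≈ 2.449, g(1.75) ≈ 2.550, g(2) ≈ 2.646.
Sum = Δs · [g(1.25) + g(1.5) + g(1.75) + g(2)].
Sum ≈ 2.497.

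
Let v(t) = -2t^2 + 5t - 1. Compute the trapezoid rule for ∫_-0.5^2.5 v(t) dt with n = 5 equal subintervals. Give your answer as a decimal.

Δt = (2.5 − (-0.5))/5 = 0.6.
v(-0.5) = -4, v(0.1) = -0.52, v(0.7) = 1.52, v(1.3) = 2.12, v(1.9) = 1.28, v(2.5) = -1.
T_5 = (Δt/2)·[v(t_0) + 2v(t_1) + ... + 2v(t_{4}) + v(t_5)].
Sum = 1.14.

1.14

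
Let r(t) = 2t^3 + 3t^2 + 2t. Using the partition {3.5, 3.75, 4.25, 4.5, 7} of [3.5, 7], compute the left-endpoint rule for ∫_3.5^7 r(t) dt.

Subinterval widths: 0.25, 0.5, 0.25, 2.5.
Left endpoints: 3.5, 3.75, 4.25, 4.5.
r(3.5) = 129.5, r(3.75) = 155.15625, r(4.25) = 216.21875, r(4.5) = 252.
Sum = Σ Δt_i · r(t_i).
Sum = 794.0078125.

794.0078125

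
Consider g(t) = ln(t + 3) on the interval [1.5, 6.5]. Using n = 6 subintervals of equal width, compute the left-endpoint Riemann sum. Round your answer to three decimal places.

Δt = (6.5 − 1.5)/6 = 5/6.
Left endpoints: 1.5, 7/3, 19/6, 4, 29/6, 17/3.
g(1.5) ≈ 1.504, g(7/3) ≈ 1.674, g(19/6) ≈ 1.819, g(4) ≈ 1.946, g(29/6) ≈ 2.058, g(17/3) ≈ 2.159.
Sum = Δt · [g(1.5) + g(7/3) + g(19/6) + ...].
Sum ≈ 9.301.

9.301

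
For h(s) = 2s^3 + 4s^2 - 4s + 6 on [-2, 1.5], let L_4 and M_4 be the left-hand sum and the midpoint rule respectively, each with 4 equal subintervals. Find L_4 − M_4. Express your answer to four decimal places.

L_4 ≈ 34.548828.
M_4 ≈ 33.639648.
L_4 − M_4 ≈ 0.9092.

0.9092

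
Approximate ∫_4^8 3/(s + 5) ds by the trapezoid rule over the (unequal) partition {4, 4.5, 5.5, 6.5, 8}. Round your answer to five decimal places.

Subinterval widths: 0.5, 1, 1, 1.5.
f(4) = 1/3, f(4.5) = 6/19, f(5.5) = 2/7, f(6.5) = 6/23, f(8) = 3/13.
On each subinterval the trapezoid contributes (Δs_i/2)·[f(s_{i-1}) + f(s_i)].
Sum ≈ 1.10505.

1.10505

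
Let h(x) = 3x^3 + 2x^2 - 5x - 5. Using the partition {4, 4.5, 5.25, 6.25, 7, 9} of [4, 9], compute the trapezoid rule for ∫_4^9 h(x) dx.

Subinterval widths: 0.5, 0.75, 1, 0.75, 2.
h(4) = 199, h(4.5) = 286.375, h(5.25) = 457.984375, h(6.25) = 774.296875, h(7) = 1087, h(9) = 2299.
On each subinterval the trapezoid contributes (Δx_i/2)·[h(x_{i-1}) + h(x_i)].
Sum = 5100.60546875.

5100.60546875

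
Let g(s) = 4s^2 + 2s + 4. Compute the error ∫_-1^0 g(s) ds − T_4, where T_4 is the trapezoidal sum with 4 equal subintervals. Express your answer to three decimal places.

Exact integral: ∫_-1^0 g(s) ds ≈ 4.33333.
T_4 = 4.375.
Error ≈ 4.33333 − 4.375 ≈ -0.042.

-0.042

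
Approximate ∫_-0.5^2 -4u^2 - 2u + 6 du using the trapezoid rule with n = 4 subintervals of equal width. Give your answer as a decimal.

-0.234375

Δu = (2 − (-0.5))/4 = 0.625.
f(-0.5) = 6, f(0.125) = 5.6875, f(0.75) = 2.25, f(1.375) = -4.3125, f(2) = -14.
T_4 = (Δu/2)·[f(u_0) + 2f(u_1) + 2f(u_2) + 2f(u_3) + f(u_4)].
Sum = -0.234375.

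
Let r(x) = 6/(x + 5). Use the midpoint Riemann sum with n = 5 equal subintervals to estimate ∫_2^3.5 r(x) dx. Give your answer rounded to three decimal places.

Δx = (3.5 − 2)/5 = 0.3.
Midpoints: 2.15, 2.45, 2.75, 3.05, 3.35.
r(2.15) = 120/143, r(2.45) = 120/149, r(2.75) = 24/31, r(3.05) = 120/161, r(3.35) = 120/167.
Sum = Δx · [r(2.15) + r(2.45) + r(2.75) + r(3.05) + r(3.35)].
Sum ≈ 1.165.

1.165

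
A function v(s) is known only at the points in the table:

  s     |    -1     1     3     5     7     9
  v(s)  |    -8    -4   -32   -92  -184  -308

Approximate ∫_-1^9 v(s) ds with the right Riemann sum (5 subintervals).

Δs = 2.
Sum = 2·[(-4) + (-32) + (-92) + (-184) + (-308)] = -1240.

-1240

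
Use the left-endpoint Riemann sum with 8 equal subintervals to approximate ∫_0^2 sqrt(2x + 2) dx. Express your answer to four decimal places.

Δx = (2 − 0)/8 = 0.25.
Left endpoints: 0, 0.25, 0.5, 0.75, 1, 1.25, 1.5, 1.75.
f(0) ≈ 1.4142, f(0.25) ≈ 1.5811, f(0.5) ≈ 1.7321, f(0.75) ≈ 1.8708, f(1) ≈ 2.0000, f(1.25) ≈ 2.1213, f(1.5) ≈ 2.2361, f(1.75) ≈ 2.3452.
Sum = Δx · [f(0) + f(0.25) + f(0.5) + ...].
Sum ≈ 3.8252.

3.8252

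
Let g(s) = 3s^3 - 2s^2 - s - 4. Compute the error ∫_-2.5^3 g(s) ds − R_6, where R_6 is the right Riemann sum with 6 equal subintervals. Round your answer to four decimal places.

Exact integral: ∫_-2.5^3 g(s) ds ≈ -20.338542.
R_6 ≈ 33.421730.
Error ≈ -20.338542 − 33.421730 ≈ -53.7603.

-53.7603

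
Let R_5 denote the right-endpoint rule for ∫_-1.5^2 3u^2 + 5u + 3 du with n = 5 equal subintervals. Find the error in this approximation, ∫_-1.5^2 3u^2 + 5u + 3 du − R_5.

Exact integral: ∫_-1.5^2 f(u) du = 26.25.
R_5 = 35.07.
Error = 26.25 − 35.07 = -8.82.

-8.82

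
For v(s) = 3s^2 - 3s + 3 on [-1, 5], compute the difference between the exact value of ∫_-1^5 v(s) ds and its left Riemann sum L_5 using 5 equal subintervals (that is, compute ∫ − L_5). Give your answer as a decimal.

28.08

Exact integral: ∫_-1^5 v(s) ds = 108.
L_5 = 79.92.
Error = 108 − 79.92 = 28.08.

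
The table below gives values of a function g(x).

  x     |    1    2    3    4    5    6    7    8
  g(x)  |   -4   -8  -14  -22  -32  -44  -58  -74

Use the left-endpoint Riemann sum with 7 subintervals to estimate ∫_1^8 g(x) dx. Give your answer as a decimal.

Δx = 1.
Sum = 1·[(-4) + (-8) + (-14) + (-22) + (-32) + (-44) + (-58)] = -182.

-182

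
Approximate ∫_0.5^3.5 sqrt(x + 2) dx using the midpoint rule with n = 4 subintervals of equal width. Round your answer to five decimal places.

5.96627

Δx = (3.5 − 0.5)/4 = 0.75.
Midpoints: 0.875, 1.625, 2.375, 3.125.
f(0.875) ≈ 1.69558, f(1.625) ≈ 1.90394, f(2.375) ≈ 2.09165, f(3.125) ≈ 2.26385.
Sum = Δx · [f(0.875) + f(1.625) + f(2.375) + f(3.125)].
Sum ≈ 5.96627.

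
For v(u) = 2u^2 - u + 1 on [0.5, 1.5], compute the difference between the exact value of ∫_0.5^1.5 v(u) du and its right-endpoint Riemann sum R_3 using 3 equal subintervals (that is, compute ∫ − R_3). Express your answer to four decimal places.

Exact integral: ∫_0.5^1.5 v(u) du ≈ 2.166667.
R_3 ≈ 2.703704.
Error ≈ 2.166667 − 2.703704 ≈ -0.5370.

-0.5370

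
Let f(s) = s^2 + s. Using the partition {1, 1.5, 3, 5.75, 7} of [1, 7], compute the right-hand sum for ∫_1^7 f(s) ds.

Subinterval widths: 0.5, 1.5, 2.75, 1.25.
Right endpoints: 1.5, 3, 5.75, 7.
f(1.5) = 3.75, f(3) = 12, f(5.75) = 38.8125, f(7) = 56.
Sum = Σ Δs_i · f(s_i).
Sum = 196.609375.

196.609375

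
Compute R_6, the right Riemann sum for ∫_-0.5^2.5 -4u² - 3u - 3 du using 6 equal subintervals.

-47.75

Δu = (2.5 − (-0.5))/6 = 0.5.
Right endpoints: 0, 0.5, 1, 1.5, 2, 2.5.
f(0) = -3, f(0.5) = -5.5, f(1) = -10, f(1.5) = -16.5, f(2) = -25, f(2.5) = -35.5.
Sum = Δu · [f(0) + f(0.5) + f(1) + ...].
Sum = -47.75.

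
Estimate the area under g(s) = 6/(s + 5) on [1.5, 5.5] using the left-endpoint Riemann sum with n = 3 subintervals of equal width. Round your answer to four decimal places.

Δs = (5.5 − 1.5)/3 = 4/3.
Left endpoints: 1.5, 17/6, 25/6.
g(1.5) = 12/13, g(17/6) = 36/47, g(25/6) = 36/55.
Sum = Δs · [g(1.5) + g(17/6) + g(25/6)].
Sum ≈ 3.1248.

3.1248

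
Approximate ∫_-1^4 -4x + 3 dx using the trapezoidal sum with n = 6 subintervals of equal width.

Δx = (4 − (-1))/6 = 5/6.
f(-1) = 7, f(-1/6) = 11/3, f(2/3) = 1/3, f(1.5) = -3, f(7/3) = -19/3, f(19/6) = -29/3, f(4) = -13.
T_6 = (Δx/2)·[f(x_0) + 2f(x_1) + ... + 2f(x_{5}) + f(x_6)].
Sum = -15.

-15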